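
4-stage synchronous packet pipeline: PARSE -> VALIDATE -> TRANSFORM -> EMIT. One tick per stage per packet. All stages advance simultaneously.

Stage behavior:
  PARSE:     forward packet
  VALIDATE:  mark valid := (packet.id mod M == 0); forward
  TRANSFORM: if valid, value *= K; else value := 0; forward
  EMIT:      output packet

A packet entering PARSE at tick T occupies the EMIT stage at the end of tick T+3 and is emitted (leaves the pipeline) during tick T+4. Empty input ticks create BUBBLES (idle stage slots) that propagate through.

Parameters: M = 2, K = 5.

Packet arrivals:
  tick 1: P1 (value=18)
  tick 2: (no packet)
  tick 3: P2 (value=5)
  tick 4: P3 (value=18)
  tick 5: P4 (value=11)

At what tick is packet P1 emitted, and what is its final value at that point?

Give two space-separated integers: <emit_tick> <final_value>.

Tick 1: [PARSE:P1(v=18,ok=F), VALIDATE:-, TRANSFORM:-, EMIT:-] out:-; in:P1
Tick 2: [PARSE:-, VALIDATE:P1(v=18,ok=F), TRANSFORM:-, EMIT:-] out:-; in:-
Tick 3: [PARSE:P2(v=5,ok=F), VALIDATE:-, TRANSFORM:P1(v=0,ok=F), EMIT:-] out:-; in:P2
Tick 4: [PARSE:P3(v=18,ok=F), VALIDATE:P2(v=5,ok=T), TRANSFORM:-, EMIT:P1(v=0,ok=F)] out:-; in:P3
Tick 5: [PARSE:P4(v=11,ok=F), VALIDATE:P3(v=18,ok=F), TRANSFORM:P2(v=25,ok=T), EMIT:-] out:P1(v=0); in:P4
Tick 6: [PARSE:-, VALIDATE:P4(v=11,ok=T), TRANSFORM:P3(v=0,ok=F), EMIT:P2(v=25,ok=T)] out:-; in:-
Tick 7: [PARSE:-, VALIDATE:-, TRANSFORM:P4(v=55,ok=T), EMIT:P3(v=0,ok=F)] out:P2(v=25); in:-
Tick 8: [PARSE:-, VALIDATE:-, TRANSFORM:-, EMIT:P4(v=55,ok=T)] out:P3(v=0); in:-
Tick 9: [PARSE:-, VALIDATE:-, TRANSFORM:-, EMIT:-] out:P4(v=55); in:-
P1: arrives tick 1, valid=False (id=1, id%2=1), emit tick 5, final value 0

Answer: 5 0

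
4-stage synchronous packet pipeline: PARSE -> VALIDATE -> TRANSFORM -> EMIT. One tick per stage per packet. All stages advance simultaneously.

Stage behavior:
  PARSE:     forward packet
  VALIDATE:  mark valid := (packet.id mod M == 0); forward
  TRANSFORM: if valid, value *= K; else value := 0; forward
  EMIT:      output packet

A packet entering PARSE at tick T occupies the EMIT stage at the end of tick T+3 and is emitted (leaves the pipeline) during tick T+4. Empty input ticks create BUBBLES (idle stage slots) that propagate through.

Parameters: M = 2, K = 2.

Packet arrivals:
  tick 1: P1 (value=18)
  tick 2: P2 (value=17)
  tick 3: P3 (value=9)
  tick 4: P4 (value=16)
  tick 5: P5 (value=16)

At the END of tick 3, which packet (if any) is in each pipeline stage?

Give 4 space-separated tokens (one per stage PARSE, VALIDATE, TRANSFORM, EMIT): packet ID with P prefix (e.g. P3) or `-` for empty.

Answer: P3 P2 P1 -

Derivation:
Tick 1: [PARSE:P1(v=18,ok=F), VALIDATE:-, TRANSFORM:-, EMIT:-] out:-; in:P1
Tick 2: [PARSE:P2(v=17,ok=F), VALIDATE:P1(v=18,ok=F), TRANSFORM:-, EMIT:-] out:-; in:P2
Tick 3: [PARSE:P3(v=9,ok=F), VALIDATE:P2(v=17,ok=T), TRANSFORM:P1(v=0,ok=F), EMIT:-] out:-; in:P3
At end of tick 3: ['P3', 'P2', 'P1', '-']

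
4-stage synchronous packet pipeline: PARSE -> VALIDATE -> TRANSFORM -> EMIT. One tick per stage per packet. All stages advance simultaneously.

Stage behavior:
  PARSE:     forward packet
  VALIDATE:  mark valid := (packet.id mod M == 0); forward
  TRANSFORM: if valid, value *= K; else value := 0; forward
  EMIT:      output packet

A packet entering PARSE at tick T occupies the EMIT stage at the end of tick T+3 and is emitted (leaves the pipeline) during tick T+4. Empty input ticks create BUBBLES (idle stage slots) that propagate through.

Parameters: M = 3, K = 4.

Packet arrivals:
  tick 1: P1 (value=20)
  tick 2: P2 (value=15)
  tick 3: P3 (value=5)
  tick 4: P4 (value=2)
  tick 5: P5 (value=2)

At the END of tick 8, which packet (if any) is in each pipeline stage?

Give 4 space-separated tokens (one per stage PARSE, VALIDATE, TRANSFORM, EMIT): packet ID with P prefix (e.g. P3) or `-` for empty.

Answer: - - - P5

Derivation:
Tick 1: [PARSE:P1(v=20,ok=F), VALIDATE:-, TRANSFORM:-, EMIT:-] out:-; in:P1
Tick 2: [PARSE:P2(v=15,ok=F), VALIDATE:P1(v=20,ok=F), TRANSFORM:-, EMIT:-] out:-; in:P2
Tick 3: [PARSE:P3(v=5,ok=F), VALIDATE:P2(v=15,ok=F), TRANSFORM:P1(v=0,ok=F), EMIT:-] out:-; in:P3
Tick 4: [PARSE:P4(v=2,ok=F), VALIDATE:P3(v=5,ok=T), TRANSFORM:P2(v=0,ok=F), EMIT:P1(v=0,ok=F)] out:-; in:P4
Tick 5: [PARSE:P5(v=2,ok=F), VALIDATE:P4(v=2,ok=F), TRANSFORM:P3(v=20,ok=T), EMIT:P2(v=0,ok=F)] out:P1(v=0); in:P5
Tick 6: [PARSE:-, VALIDATE:P5(v=2,ok=F), TRANSFORM:P4(v=0,ok=F), EMIT:P3(v=20,ok=T)] out:P2(v=0); in:-
Tick 7: [PARSE:-, VALIDATE:-, TRANSFORM:P5(v=0,ok=F), EMIT:P4(v=0,ok=F)] out:P3(v=20); in:-
Tick 8: [PARSE:-, VALIDATE:-, TRANSFORM:-, EMIT:P5(v=0,ok=F)] out:P4(v=0); in:-
At end of tick 8: ['-', '-', '-', 'P5']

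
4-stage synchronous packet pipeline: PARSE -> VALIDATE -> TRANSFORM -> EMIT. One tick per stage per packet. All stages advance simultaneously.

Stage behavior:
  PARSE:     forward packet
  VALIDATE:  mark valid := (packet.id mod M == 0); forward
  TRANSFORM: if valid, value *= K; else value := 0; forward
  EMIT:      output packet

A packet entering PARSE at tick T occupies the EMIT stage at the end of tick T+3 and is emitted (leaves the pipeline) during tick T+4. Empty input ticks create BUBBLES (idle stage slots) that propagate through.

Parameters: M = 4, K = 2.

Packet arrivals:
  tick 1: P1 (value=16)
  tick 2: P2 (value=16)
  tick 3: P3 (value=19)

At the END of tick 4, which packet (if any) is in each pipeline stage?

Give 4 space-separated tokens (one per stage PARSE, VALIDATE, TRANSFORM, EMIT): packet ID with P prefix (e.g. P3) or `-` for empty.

Tick 1: [PARSE:P1(v=16,ok=F), VALIDATE:-, TRANSFORM:-, EMIT:-] out:-; in:P1
Tick 2: [PARSE:P2(v=16,ok=F), VALIDATE:P1(v=16,ok=F), TRANSFORM:-, EMIT:-] out:-; in:P2
Tick 3: [PARSE:P3(v=19,ok=F), VALIDATE:P2(v=16,ok=F), TRANSFORM:P1(v=0,ok=F), EMIT:-] out:-; in:P3
Tick 4: [PARSE:-, VALIDATE:P3(v=19,ok=F), TRANSFORM:P2(v=0,ok=F), EMIT:P1(v=0,ok=F)] out:-; in:-
At end of tick 4: ['-', 'P3', 'P2', 'P1']

Answer: - P3 P2 P1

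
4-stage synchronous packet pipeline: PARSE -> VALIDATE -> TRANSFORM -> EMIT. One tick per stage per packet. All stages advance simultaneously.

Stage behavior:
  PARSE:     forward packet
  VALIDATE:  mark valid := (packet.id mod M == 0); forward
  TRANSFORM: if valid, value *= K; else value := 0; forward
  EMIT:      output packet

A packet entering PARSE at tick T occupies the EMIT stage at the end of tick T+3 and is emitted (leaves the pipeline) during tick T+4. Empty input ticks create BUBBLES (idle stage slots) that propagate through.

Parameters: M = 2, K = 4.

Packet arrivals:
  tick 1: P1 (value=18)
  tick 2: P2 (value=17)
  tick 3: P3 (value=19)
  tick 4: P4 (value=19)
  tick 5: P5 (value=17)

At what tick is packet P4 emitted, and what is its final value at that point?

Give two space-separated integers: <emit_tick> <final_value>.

Answer: 8 76

Derivation:
Tick 1: [PARSE:P1(v=18,ok=F), VALIDATE:-, TRANSFORM:-, EMIT:-] out:-; in:P1
Tick 2: [PARSE:P2(v=17,ok=F), VALIDATE:P1(v=18,ok=F), TRANSFORM:-, EMIT:-] out:-; in:P2
Tick 3: [PARSE:P3(v=19,ok=F), VALIDATE:P2(v=17,ok=T), TRANSFORM:P1(v=0,ok=F), EMIT:-] out:-; in:P3
Tick 4: [PARSE:P4(v=19,ok=F), VALIDATE:P3(v=19,ok=F), TRANSFORM:P2(v=68,ok=T), EMIT:P1(v=0,ok=F)] out:-; in:P4
Tick 5: [PARSE:P5(v=17,ok=F), VALIDATE:P4(v=19,ok=T), TRANSFORM:P3(v=0,ok=F), EMIT:P2(v=68,ok=T)] out:P1(v=0); in:P5
Tick 6: [PARSE:-, VALIDATE:P5(v=17,ok=F), TRANSFORM:P4(v=76,ok=T), EMIT:P3(v=0,ok=F)] out:P2(v=68); in:-
Tick 7: [PARSE:-, VALIDATE:-, TRANSFORM:P5(v=0,ok=F), EMIT:P4(v=76,ok=T)] out:P3(v=0); in:-
Tick 8: [PARSE:-, VALIDATE:-, TRANSFORM:-, EMIT:P5(v=0,ok=F)] out:P4(v=76); in:-
Tick 9: [PARSE:-, VALIDATE:-, TRANSFORM:-, EMIT:-] out:P5(v=0); in:-
P4: arrives tick 4, valid=True (id=4, id%2=0), emit tick 8, final value 76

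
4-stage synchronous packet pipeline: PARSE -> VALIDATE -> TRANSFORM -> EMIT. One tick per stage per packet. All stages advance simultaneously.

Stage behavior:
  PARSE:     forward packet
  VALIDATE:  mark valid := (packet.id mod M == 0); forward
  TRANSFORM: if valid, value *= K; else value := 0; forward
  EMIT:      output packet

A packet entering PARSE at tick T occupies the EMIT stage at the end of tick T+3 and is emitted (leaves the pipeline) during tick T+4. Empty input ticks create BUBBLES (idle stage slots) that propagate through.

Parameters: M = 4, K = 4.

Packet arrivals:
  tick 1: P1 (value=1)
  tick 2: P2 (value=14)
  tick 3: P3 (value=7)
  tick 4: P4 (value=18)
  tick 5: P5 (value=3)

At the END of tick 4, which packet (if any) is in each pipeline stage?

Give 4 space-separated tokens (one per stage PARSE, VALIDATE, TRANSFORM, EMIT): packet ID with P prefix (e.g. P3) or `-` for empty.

Tick 1: [PARSE:P1(v=1,ok=F), VALIDATE:-, TRANSFORM:-, EMIT:-] out:-; in:P1
Tick 2: [PARSE:P2(v=14,ok=F), VALIDATE:P1(v=1,ok=F), TRANSFORM:-, EMIT:-] out:-; in:P2
Tick 3: [PARSE:P3(v=7,ok=F), VALIDATE:P2(v=14,ok=F), TRANSFORM:P1(v=0,ok=F), EMIT:-] out:-; in:P3
Tick 4: [PARSE:P4(v=18,ok=F), VALIDATE:P3(v=7,ok=F), TRANSFORM:P2(v=0,ok=F), EMIT:P1(v=0,ok=F)] out:-; in:P4
At end of tick 4: ['P4', 'P3', 'P2', 'P1']

Answer: P4 P3 P2 P1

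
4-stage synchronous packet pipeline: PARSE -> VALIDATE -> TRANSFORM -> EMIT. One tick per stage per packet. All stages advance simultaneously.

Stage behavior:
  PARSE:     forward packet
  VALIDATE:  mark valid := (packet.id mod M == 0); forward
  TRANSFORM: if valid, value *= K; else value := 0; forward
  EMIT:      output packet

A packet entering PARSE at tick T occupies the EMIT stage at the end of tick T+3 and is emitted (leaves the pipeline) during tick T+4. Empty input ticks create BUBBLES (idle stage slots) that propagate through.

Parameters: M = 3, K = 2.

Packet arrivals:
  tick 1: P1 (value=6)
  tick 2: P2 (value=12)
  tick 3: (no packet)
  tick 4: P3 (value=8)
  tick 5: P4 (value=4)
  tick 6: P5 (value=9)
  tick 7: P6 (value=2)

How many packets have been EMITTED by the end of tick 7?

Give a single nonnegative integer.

Answer: 2

Derivation:
Tick 1: [PARSE:P1(v=6,ok=F), VALIDATE:-, TRANSFORM:-, EMIT:-] out:-; in:P1
Tick 2: [PARSE:P2(v=12,ok=F), VALIDATE:P1(v=6,ok=F), TRANSFORM:-, EMIT:-] out:-; in:P2
Tick 3: [PARSE:-, VALIDATE:P2(v=12,ok=F), TRANSFORM:P1(v=0,ok=F), EMIT:-] out:-; in:-
Tick 4: [PARSE:P3(v=8,ok=F), VALIDATE:-, TRANSFORM:P2(v=0,ok=F), EMIT:P1(v=0,ok=F)] out:-; in:P3
Tick 5: [PARSE:P4(v=4,ok=F), VALIDATE:P3(v=8,ok=T), TRANSFORM:-, EMIT:P2(v=0,ok=F)] out:P1(v=0); in:P4
Tick 6: [PARSE:P5(v=9,ok=F), VALIDATE:P4(v=4,ok=F), TRANSFORM:P3(v=16,ok=T), EMIT:-] out:P2(v=0); in:P5
Tick 7: [PARSE:P6(v=2,ok=F), VALIDATE:P5(v=9,ok=F), TRANSFORM:P4(v=0,ok=F), EMIT:P3(v=16,ok=T)] out:-; in:P6
Emitted by tick 7: ['P1', 'P2']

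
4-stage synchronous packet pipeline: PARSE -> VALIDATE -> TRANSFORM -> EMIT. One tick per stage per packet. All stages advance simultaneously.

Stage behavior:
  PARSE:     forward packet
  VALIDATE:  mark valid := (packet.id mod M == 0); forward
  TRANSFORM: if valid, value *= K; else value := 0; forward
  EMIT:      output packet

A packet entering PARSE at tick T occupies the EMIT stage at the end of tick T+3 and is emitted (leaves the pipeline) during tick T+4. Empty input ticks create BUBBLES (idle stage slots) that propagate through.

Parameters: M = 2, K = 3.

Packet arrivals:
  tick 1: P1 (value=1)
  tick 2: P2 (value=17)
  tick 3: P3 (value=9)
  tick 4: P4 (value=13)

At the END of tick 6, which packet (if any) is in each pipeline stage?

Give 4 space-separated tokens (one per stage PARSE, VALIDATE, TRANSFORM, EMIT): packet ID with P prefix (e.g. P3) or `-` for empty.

Tick 1: [PARSE:P1(v=1,ok=F), VALIDATE:-, TRANSFORM:-, EMIT:-] out:-; in:P1
Tick 2: [PARSE:P2(v=17,ok=F), VALIDATE:P1(v=1,ok=F), TRANSFORM:-, EMIT:-] out:-; in:P2
Tick 3: [PARSE:P3(v=9,ok=F), VALIDATE:P2(v=17,ok=T), TRANSFORM:P1(v=0,ok=F), EMIT:-] out:-; in:P3
Tick 4: [PARSE:P4(v=13,ok=F), VALIDATE:P3(v=9,ok=F), TRANSFORM:P2(v=51,ok=T), EMIT:P1(v=0,ok=F)] out:-; in:P4
Tick 5: [PARSE:-, VALIDATE:P4(v=13,ok=T), TRANSFORM:P3(v=0,ok=F), EMIT:P2(v=51,ok=T)] out:P1(v=0); in:-
Tick 6: [PARSE:-, VALIDATE:-, TRANSFORM:P4(v=39,ok=T), EMIT:P3(v=0,ok=F)] out:P2(v=51); in:-
At end of tick 6: ['-', '-', 'P4', 'P3']

Answer: - - P4 P3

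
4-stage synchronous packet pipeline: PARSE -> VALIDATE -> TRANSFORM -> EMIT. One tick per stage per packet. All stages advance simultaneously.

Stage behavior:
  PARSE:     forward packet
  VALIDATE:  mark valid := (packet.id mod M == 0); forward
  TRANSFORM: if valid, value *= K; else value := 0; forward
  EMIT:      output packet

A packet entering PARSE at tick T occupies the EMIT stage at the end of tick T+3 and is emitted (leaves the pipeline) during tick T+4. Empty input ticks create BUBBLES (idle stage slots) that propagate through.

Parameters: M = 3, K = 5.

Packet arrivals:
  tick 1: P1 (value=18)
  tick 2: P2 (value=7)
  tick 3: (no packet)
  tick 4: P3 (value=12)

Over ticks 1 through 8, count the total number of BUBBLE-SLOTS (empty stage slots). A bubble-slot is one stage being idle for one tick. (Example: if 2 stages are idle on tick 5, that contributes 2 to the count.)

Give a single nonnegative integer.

Answer: 20

Derivation:
Tick 1: [PARSE:P1(v=18,ok=F), VALIDATE:-, TRANSFORM:-, EMIT:-] out:-; bubbles=3
Tick 2: [PARSE:P2(v=7,ok=F), VALIDATE:P1(v=18,ok=F), TRANSFORM:-, EMIT:-] out:-; bubbles=2
Tick 3: [PARSE:-, VALIDATE:P2(v=7,ok=F), TRANSFORM:P1(v=0,ok=F), EMIT:-] out:-; bubbles=2
Tick 4: [PARSE:P3(v=12,ok=F), VALIDATE:-, TRANSFORM:P2(v=0,ok=F), EMIT:P1(v=0,ok=F)] out:-; bubbles=1
Tick 5: [PARSE:-, VALIDATE:P3(v=12,ok=T), TRANSFORM:-, EMIT:P2(v=0,ok=F)] out:P1(v=0); bubbles=2
Tick 6: [PARSE:-, VALIDATE:-, TRANSFORM:P3(v=60,ok=T), EMIT:-] out:P2(v=0); bubbles=3
Tick 7: [PARSE:-, VALIDATE:-, TRANSFORM:-, EMIT:P3(v=60,ok=T)] out:-; bubbles=3
Tick 8: [PARSE:-, VALIDATE:-, TRANSFORM:-, EMIT:-] out:P3(v=60); bubbles=4
Total bubble-slots: 20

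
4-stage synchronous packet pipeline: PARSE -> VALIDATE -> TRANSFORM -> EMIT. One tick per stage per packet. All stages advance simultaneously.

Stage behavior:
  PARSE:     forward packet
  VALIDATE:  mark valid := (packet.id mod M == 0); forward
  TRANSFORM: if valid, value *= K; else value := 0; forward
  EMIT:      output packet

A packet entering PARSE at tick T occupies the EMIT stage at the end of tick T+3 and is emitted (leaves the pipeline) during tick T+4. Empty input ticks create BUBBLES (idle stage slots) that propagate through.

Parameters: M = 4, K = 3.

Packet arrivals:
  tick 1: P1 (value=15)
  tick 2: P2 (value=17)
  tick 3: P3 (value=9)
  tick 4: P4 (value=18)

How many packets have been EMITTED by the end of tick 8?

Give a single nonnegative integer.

Tick 1: [PARSE:P1(v=15,ok=F), VALIDATE:-, TRANSFORM:-, EMIT:-] out:-; in:P1
Tick 2: [PARSE:P2(v=17,ok=F), VALIDATE:P1(v=15,ok=F), TRANSFORM:-, EMIT:-] out:-; in:P2
Tick 3: [PARSE:P3(v=9,ok=F), VALIDATE:P2(v=17,ok=F), TRANSFORM:P1(v=0,ok=F), EMIT:-] out:-; in:P3
Tick 4: [PARSE:P4(v=18,ok=F), VALIDATE:P3(v=9,ok=F), TRANSFORM:P2(v=0,ok=F), EMIT:P1(v=0,ok=F)] out:-; in:P4
Tick 5: [PARSE:-, VALIDATE:P4(v=18,ok=T), TRANSFORM:P3(v=0,ok=F), EMIT:P2(v=0,ok=F)] out:P1(v=0); in:-
Tick 6: [PARSE:-, VALIDATE:-, TRANSFORM:P4(v=54,ok=T), EMIT:P3(v=0,ok=F)] out:P2(v=0); in:-
Tick 7: [PARSE:-, VALIDATE:-, TRANSFORM:-, EMIT:P4(v=54,ok=T)] out:P3(v=0); in:-
Tick 8: [PARSE:-, VALIDATE:-, TRANSFORM:-, EMIT:-] out:P4(v=54); in:-
Emitted by tick 8: ['P1', 'P2', 'P3', 'P4']

Answer: 4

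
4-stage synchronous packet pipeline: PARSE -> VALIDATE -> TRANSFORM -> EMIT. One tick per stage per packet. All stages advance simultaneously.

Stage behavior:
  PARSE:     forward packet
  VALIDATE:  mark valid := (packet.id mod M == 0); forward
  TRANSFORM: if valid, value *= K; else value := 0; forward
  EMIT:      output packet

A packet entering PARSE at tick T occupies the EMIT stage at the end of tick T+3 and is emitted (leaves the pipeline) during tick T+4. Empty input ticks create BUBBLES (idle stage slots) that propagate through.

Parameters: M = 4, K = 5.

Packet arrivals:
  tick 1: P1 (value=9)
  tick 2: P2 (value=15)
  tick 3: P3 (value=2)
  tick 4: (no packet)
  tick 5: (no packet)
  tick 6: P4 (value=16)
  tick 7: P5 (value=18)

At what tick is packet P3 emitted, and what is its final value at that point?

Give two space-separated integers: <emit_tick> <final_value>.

Tick 1: [PARSE:P1(v=9,ok=F), VALIDATE:-, TRANSFORM:-, EMIT:-] out:-; in:P1
Tick 2: [PARSE:P2(v=15,ok=F), VALIDATE:P1(v=9,ok=F), TRANSFORM:-, EMIT:-] out:-; in:P2
Tick 3: [PARSE:P3(v=2,ok=F), VALIDATE:P2(v=15,ok=F), TRANSFORM:P1(v=0,ok=F), EMIT:-] out:-; in:P3
Tick 4: [PARSE:-, VALIDATE:P3(v=2,ok=F), TRANSFORM:P2(v=0,ok=F), EMIT:P1(v=0,ok=F)] out:-; in:-
Tick 5: [PARSE:-, VALIDATE:-, TRANSFORM:P3(v=0,ok=F), EMIT:P2(v=0,ok=F)] out:P1(v=0); in:-
Tick 6: [PARSE:P4(v=16,ok=F), VALIDATE:-, TRANSFORM:-, EMIT:P3(v=0,ok=F)] out:P2(v=0); in:P4
Tick 7: [PARSE:P5(v=18,ok=F), VALIDATE:P4(v=16,ok=T), TRANSFORM:-, EMIT:-] out:P3(v=0); in:P5
Tick 8: [PARSE:-, VALIDATE:P5(v=18,ok=F), TRANSFORM:P4(v=80,ok=T), EMIT:-] out:-; in:-
Tick 9: [PARSE:-, VALIDATE:-, TRANSFORM:P5(v=0,ok=F), EMIT:P4(v=80,ok=T)] out:-; in:-
Tick 10: [PARSE:-, VALIDATE:-, TRANSFORM:-, EMIT:P5(v=0,ok=F)] out:P4(v=80); in:-
Tick 11: [PARSE:-, VALIDATE:-, TRANSFORM:-, EMIT:-] out:P5(v=0); in:-
P3: arrives tick 3, valid=False (id=3, id%4=3), emit tick 7, final value 0

Answer: 7 0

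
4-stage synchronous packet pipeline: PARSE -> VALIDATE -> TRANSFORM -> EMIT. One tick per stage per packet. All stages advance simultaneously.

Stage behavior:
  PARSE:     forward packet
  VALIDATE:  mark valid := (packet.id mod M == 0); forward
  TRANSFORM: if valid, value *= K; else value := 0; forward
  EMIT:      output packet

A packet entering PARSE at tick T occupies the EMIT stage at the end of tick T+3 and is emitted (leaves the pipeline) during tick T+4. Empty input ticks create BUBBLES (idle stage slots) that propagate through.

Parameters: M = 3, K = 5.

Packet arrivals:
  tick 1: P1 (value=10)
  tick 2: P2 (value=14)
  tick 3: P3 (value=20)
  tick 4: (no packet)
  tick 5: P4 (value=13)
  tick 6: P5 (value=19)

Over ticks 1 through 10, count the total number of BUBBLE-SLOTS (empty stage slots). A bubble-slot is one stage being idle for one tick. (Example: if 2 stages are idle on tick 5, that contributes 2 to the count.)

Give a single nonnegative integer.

Answer: 20

Derivation:
Tick 1: [PARSE:P1(v=10,ok=F), VALIDATE:-, TRANSFORM:-, EMIT:-] out:-; bubbles=3
Tick 2: [PARSE:P2(v=14,ok=F), VALIDATE:P1(v=10,ok=F), TRANSFORM:-, EMIT:-] out:-; bubbles=2
Tick 3: [PARSE:P3(v=20,ok=F), VALIDATE:P2(v=14,ok=F), TRANSFORM:P1(v=0,ok=F), EMIT:-] out:-; bubbles=1
Tick 4: [PARSE:-, VALIDATE:P3(v=20,ok=T), TRANSFORM:P2(v=0,ok=F), EMIT:P1(v=0,ok=F)] out:-; bubbles=1
Tick 5: [PARSE:P4(v=13,ok=F), VALIDATE:-, TRANSFORM:P3(v=100,ok=T), EMIT:P2(v=0,ok=F)] out:P1(v=0); bubbles=1
Tick 6: [PARSE:P5(v=19,ok=F), VALIDATE:P4(v=13,ok=F), TRANSFORM:-, EMIT:P3(v=100,ok=T)] out:P2(v=0); bubbles=1
Tick 7: [PARSE:-, VALIDATE:P5(v=19,ok=F), TRANSFORM:P4(v=0,ok=F), EMIT:-] out:P3(v=100); bubbles=2
Tick 8: [PARSE:-, VALIDATE:-, TRANSFORM:P5(v=0,ok=F), EMIT:P4(v=0,ok=F)] out:-; bubbles=2
Tick 9: [PARSE:-, VALIDATE:-, TRANSFORM:-, EMIT:P5(v=0,ok=F)] out:P4(v=0); bubbles=3
Tick 10: [PARSE:-, VALIDATE:-, TRANSFORM:-, EMIT:-] out:P5(v=0); bubbles=4
Total bubble-slots: 20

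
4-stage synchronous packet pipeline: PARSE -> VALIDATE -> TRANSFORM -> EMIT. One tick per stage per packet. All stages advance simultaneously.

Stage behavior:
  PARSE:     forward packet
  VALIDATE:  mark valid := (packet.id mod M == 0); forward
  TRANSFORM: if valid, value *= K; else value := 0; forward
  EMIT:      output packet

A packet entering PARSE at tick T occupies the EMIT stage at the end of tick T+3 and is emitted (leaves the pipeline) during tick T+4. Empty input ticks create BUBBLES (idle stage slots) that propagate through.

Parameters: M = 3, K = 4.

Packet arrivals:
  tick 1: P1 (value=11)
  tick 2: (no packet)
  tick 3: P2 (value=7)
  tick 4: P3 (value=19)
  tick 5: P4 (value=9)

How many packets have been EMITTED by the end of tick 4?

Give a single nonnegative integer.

Answer: 0

Derivation:
Tick 1: [PARSE:P1(v=11,ok=F), VALIDATE:-, TRANSFORM:-, EMIT:-] out:-; in:P1
Tick 2: [PARSE:-, VALIDATE:P1(v=11,ok=F), TRANSFORM:-, EMIT:-] out:-; in:-
Tick 3: [PARSE:P2(v=7,ok=F), VALIDATE:-, TRANSFORM:P1(v=0,ok=F), EMIT:-] out:-; in:P2
Tick 4: [PARSE:P3(v=19,ok=F), VALIDATE:P2(v=7,ok=F), TRANSFORM:-, EMIT:P1(v=0,ok=F)] out:-; in:P3
Emitted by tick 4: []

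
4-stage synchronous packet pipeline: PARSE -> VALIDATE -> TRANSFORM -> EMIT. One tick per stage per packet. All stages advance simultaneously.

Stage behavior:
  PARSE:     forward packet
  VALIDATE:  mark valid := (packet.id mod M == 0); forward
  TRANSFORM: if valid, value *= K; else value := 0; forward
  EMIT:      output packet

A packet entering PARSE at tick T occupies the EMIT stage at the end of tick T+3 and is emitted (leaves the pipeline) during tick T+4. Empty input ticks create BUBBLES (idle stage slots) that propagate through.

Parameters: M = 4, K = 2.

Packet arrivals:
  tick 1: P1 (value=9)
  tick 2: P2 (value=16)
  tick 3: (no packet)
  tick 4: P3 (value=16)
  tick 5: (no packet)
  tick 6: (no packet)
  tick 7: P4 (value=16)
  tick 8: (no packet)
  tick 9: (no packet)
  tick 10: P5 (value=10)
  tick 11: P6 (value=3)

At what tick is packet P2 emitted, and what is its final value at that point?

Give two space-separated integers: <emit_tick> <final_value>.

Tick 1: [PARSE:P1(v=9,ok=F), VALIDATE:-, TRANSFORM:-, EMIT:-] out:-; in:P1
Tick 2: [PARSE:P2(v=16,ok=F), VALIDATE:P1(v=9,ok=F), TRANSFORM:-, EMIT:-] out:-; in:P2
Tick 3: [PARSE:-, VALIDATE:P2(v=16,ok=F), TRANSFORM:P1(v=0,ok=F), EMIT:-] out:-; in:-
Tick 4: [PARSE:P3(v=16,ok=F), VALIDATE:-, TRANSFORM:P2(v=0,ok=F), EMIT:P1(v=0,ok=F)] out:-; in:P3
Tick 5: [PARSE:-, VALIDATE:P3(v=16,ok=F), TRANSFORM:-, EMIT:P2(v=0,ok=F)] out:P1(v=0); in:-
Tick 6: [PARSE:-, VALIDATE:-, TRANSFORM:P3(v=0,ok=F), EMIT:-] out:P2(v=0); in:-
Tick 7: [PARSE:P4(v=16,ok=F), VALIDATE:-, TRANSFORM:-, EMIT:P3(v=0,ok=F)] out:-; in:P4
Tick 8: [PARSE:-, VALIDATE:P4(v=16,ok=T), TRANSFORM:-, EMIT:-] out:P3(v=0); in:-
Tick 9: [PARSE:-, VALIDATE:-, TRANSFORM:P4(v=32,ok=T), EMIT:-] out:-; in:-
Tick 10: [PARSE:P5(v=10,ok=F), VALIDATE:-, TRANSFORM:-, EMIT:P4(v=32,ok=T)] out:-; in:P5
Tick 11: [PARSE:P6(v=3,ok=F), VALIDATE:P5(v=10,ok=F), TRANSFORM:-, EMIT:-] out:P4(v=32); in:P6
Tick 12: [PARSE:-, VALIDATE:P6(v=3,ok=F), TRANSFORM:P5(v=0,ok=F), EMIT:-] out:-; in:-
Tick 13: [PARSE:-, VALIDATE:-, TRANSFORM:P6(v=0,ok=F), EMIT:P5(v=0,ok=F)] out:-; in:-
Tick 14: [PARSE:-, VALIDATE:-, TRANSFORM:-, EMIT:P6(v=0,ok=F)] out:P5(v=0); in:-
Tick 15: [PARSE:-, VALIDATE:-, TRANSFORM:-, EMIT:-] out:P6(v=0); in:-
P2: arrives tick 2, valid=False (id=2, id%4=2), emit tick 6, final value 0

Answer: 6 0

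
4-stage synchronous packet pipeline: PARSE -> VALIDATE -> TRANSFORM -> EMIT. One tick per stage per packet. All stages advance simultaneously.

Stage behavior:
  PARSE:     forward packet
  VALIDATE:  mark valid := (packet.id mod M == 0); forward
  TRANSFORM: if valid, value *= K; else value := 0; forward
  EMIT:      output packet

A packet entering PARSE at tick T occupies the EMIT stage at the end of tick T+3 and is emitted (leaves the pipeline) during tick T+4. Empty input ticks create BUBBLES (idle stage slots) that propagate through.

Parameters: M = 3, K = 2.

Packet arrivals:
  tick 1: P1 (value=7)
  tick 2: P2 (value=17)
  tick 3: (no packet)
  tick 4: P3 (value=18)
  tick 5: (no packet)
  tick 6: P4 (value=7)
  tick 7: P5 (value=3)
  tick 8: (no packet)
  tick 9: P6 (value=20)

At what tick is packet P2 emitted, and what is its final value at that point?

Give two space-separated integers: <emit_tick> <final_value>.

Answer: 6 0

Derivation:
Tick 1: [PARSE:P1(v=7,ok=F), VALIDATE:-, TRANSFORM:-, EMIT:-] out:-; in:P1
Tick 2: [PARSE:P2(v=17,ok=F), VALIDATE:P1(v=7,ok=F), TRANSFORM:-, EMIT:-] out:-; in:P2
Tick 3: [PARSE:-, VALIDATE:P2(v=17,ok=F), TRANSFORM:P1(v=0,ok=F), EMIT:-] out:-; in:-
Tick 4: [PARSE:P3(v=18,ok=F), VALIDATE:-, TRANSFORM:P2(v=0,ok=F), EMIT:P1(v=0,ok=F)] out:-; in:P3
Tick 5: [PARSE:-, VALIDATE:P3(v=18,ok=T), TRANSFORM:-, EMIT:P2(v=0,ok=F)] out:P1(v=0); in:-
Tick 6: [PARSE:P4(v=7,ok=F), VALIDATE:-, TRANSFORM:P3(v=36,ok=T), EMIT:-] out:P2(v=0); in:P4
Tick 7: [PARSE:P5(v=3,ok=F), VALIDATE:P4(v=7,ok=F), TRANSFORM:-, EMIT:P3(v=36,ok=T)] out:-; in:P5
Tick 8: [PARSE:-, VALIDATE:P5(v=3,ok=F), TRANSFORM:P4(v=0,ok=F), EMIT:-] out:P3(v=36); in:-
Tick 9: [PARSE:P6(v=20,ok=F), VALIDATE:-, TRANSFORM:P5(v=0,ok=F), EMIT:P4(v=0,ok=F)] out:-; in:P6
Tick 10: [PARSE:-, VALIDATE:P6(v=20,ok=T), TRANSFORM:-, EMIT:P5(v=0,ok=F)] out:P4(v=0); in:-
Tick 11: [PARSE:-, VALIDATE:-, TRANSFORM:P6(v=40,ok=T), EMIT:-] out:P5(v=0); in:-
Tick 12: [PARSE:-, VALIDATE:-, TRANSFORM:-, EMIT:P6(v=40,ok=T)] out:-; in:-
Tick 13: [PARSE:-, VALIDATE:-, TRANSFORM:-, EMIT:-] out:P6(v=40); in:-
P2: arrives tick 2, valid=False (id=2, id%3=2), emit tick 6, final value 0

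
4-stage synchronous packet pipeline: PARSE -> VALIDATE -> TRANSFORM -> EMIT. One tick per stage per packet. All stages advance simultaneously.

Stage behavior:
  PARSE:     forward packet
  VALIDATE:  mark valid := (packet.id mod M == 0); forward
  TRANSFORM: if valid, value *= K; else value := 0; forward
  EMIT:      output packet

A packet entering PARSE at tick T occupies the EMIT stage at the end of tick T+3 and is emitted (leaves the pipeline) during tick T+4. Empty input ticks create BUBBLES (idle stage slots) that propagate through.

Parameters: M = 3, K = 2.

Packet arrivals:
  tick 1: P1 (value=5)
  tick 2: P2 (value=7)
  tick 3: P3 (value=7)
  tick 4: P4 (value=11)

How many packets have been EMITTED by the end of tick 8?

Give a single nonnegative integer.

Tick 1: [PARSE:P1(v=5,ok=F), VALIDATE:-, TRANSFORM:-, EMIT:-] out:-; in:P1
Tick 2: [PARSE:P2(v=7,ok=F), VALIDATE:P1(v=5,ok=F), TRANSFORM:-, EMIT:-] out:-; in:P2
Tick 3: [PARSE:P3(v=7,ok=F), VALIDATE:P2(v=7,ok=F), TRANSFORM:P1(v=0,ok=F), EMIT:-] out:-; in:P3
Tick 4: [PARSE:P4(v=11,ok=F), VALIDATE:P3(v=7,ok=T), TRANSFORM:P2(v=0,ok=F), EMIT:P1(v=0,ok=F)] out:-; in:P4
Tick 5: [PARSE:-, VALIDATE:P4(v=11,ok=F), TRANSFORM:P3(v=14,ok=T), EMIT:P2(v=0,ok=F)] out:P1(v=0); in:-
Tick 6: [PARSE:-, VALIDATE:-, TRANSFORM:P4(v=0,ok=F), EMIT:P3(v=14,ok=T)] out:P2(v=0); in:-
Tick 7: [PARSE:-, VALIDATE:-, TRANSFORM:-, EMIT:P4(v=0,ok=F)] out:P3(v=14); in:-
Tick 8: [PARSE:-, VALIDATE:-, TRANSFORM:-, EMIT:-] out:P4(v=0); in:-
Emitted by tick 8: ['P1', 'P2', 'P3', 'P4']

Answer: 4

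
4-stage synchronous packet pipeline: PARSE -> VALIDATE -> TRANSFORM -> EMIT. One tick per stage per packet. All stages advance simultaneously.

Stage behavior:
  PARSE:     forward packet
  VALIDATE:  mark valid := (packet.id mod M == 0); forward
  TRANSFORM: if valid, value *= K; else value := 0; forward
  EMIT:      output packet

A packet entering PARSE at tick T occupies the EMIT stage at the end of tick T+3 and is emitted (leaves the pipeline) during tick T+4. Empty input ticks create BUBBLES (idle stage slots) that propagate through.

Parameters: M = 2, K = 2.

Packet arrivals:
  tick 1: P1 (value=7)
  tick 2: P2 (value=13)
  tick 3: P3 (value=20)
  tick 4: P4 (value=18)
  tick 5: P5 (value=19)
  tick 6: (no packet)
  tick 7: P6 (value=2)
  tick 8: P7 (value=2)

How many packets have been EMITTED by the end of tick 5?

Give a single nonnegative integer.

Tick 1: [PARSE:P1(v=7,ok=F), VALIDATE:-, TRANSFORM:-, EMIT:-] out:-; in:P1
Tick 2: [PARSE:P2(v=13,ok=F), VALIDATE:P1(v=7,ok=F), TRANSFORM:-, EMIT:-] out:-; in:P2
Tick 3: [PARSE:P3(v=20,ok=F), VALIDATE:P2(v=13,ok=T), TRANSFORM:P1(v=0,ok=F), EMIT:-] out:-; in:P3
Tick 4: [PARSE:P4(v=18,ok=F), VALIDATE:P3(v=20,ok=F), TRANSFORM:P2(v=26,ok=T), EMIT:P1(v=0,ok=F)] out:-; in:P4
Tick 5: [PARSE:P5(v=19,ok=F), VALIDATE:P4(v=18,ok=T), TRANSFORM:P3(v=0,ok=F), EMIT:P2(v=26,ok=T)] out:P1(v=0); in:P5
Emitted by tick 5: ['P1']

Answer: 1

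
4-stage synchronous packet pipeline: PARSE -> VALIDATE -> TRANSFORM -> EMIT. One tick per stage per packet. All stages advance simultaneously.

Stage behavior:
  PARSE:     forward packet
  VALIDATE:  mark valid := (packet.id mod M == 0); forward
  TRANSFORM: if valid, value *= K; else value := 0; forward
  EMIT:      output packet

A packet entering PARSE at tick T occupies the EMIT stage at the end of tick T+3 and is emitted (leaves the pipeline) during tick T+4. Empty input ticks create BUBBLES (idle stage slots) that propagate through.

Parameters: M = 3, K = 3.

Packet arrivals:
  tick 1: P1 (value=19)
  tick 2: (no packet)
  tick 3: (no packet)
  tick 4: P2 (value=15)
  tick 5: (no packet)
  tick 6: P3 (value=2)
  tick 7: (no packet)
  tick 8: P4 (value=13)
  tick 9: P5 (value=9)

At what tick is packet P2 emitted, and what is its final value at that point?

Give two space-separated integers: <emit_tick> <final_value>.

Tick 1: [PARSE:P1(v=19,ok=F), VALIDATE:-, TRANSFORM:-, EMIT:-] out:-; in:P1
Tick 2: [PARSE:-, VALIDATE:P1(v=19,ok=F), TRANSFORM:-, EMIT:-] out:-; in:-
Tick 3: [PARSE:-, VALIDATE:-, TRANSFORM:P1(v=0,ok=F), EMIT:-] out:-; in:-
Tick 4: [PARSE:P2(v=15,ok=F), VALIDATE:-, TRANSFORM:-, EMIT:P1(v=0,ok=F)] out:-; in:P2
Tick 5: [PARSE:-, VALIDATE:P2(v=15,ok=F), TRANSFORM:-, EMIT:-] out:P1(v=0); in:-
Tick 6: [PARSE:P3(v=2,ok=F), VALIDATE:-, TRANSFORM:P2(v=0,ok=F), EMIT:-] out:-; in:P3
Tick 7: [PARSE:-, VALIDATE:P3(v=2,ok=T), TRANSFORM:-, EMIT:P2(v=0,ok=F)] out:-; in:-
Tick 8: [PARSE:P4(v=13,ok=F), VALIDATE:-, TRANSFORM:P3(v=6,ok=T), EMIT:-] out:P2(v=0); in:P4
Tick 9: [PARSE:P5(v=9,ok=F), VALIDATE:P4(v=13,ok=F), TRANSFORM:-, EMIT:P3(v=6,ok=T)] out:-; in:P5
Tick 10: [PARSE:-, VALIDATE:P5(v=9,ok=F), TRANSFORM:P4(v=0,ok=F), EMIT:-] out:P3(v=6); in:-
Tick 11: [PARSE:-, VALIDATE:-, TRANSFORM:P5(v=0,ok=F), EMIT:P4(v=0,ok=F)] out:-; in:-
Tick 12: [PARSE:-, VALIDATE:-, TRANSFORM:-, EMIT:P5(v=0,ok=F)] out:P4(v=0); in:-
Tick 13: [PARSE:-, VALIDATE:-, TRANSFORM:-, EMIT:-] out:P5(v=0); in:-
P2: arrives tick 4, valid=False (id=2, id%3=2), emit tick 8, final value 0

Answer: 8 0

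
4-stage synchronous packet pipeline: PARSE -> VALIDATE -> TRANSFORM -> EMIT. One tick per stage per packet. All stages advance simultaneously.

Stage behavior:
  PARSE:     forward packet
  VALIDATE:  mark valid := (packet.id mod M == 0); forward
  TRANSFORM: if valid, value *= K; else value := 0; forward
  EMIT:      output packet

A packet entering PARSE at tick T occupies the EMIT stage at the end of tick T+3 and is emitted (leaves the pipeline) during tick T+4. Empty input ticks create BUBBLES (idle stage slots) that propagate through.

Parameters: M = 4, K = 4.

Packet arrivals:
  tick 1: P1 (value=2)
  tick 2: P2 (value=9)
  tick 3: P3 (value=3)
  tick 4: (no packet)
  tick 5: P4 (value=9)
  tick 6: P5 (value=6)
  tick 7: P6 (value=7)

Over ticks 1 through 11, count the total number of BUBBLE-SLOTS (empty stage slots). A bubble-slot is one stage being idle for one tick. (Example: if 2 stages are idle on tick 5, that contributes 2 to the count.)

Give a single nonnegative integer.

Tick 1: [PARSE:P1(v=2,ok=F), VALIDATE:-, TRANSFORM:-, EMIT:-] out:-; bubbles=3
Tick 2: [PARSE:P2(v=9,ok=F), VALIDATE:P1(v=2,ok=F), TRANSFORM:-, EMIT:-] out:-; bubbles=2
Tick 3: [PARSE:P3(v=3,ok=F), VALIDATE:P2(v=9,ok=F), TRANSFORM:P1(v=0,ok=F), EMIT:-] out:-; bubbles=1
Tick 4: [PARSE:-, VALIDATE:P3(v=3,ok=F), TRANSFORM:P2(v=0,ok=F), EMIT:P1(v=0,ok=F)] out:-; bubbles=1
Tick 5: [PARSE:P4(v=9,ok=F), VALIDATE:-, TRANSFORM:P3(v=0,ok=F), EMIT:P2(v=0,ok=F)] out:P1(v=0); bubbles=1
Tick 6: [PARSE:P5(v=6,ok=F), VALIDATE:P4(v=9,ok=T), TRANSFORM:-, EMIT:P3(v=0,ok=F)] out:P2(v=0); bubbles=1
Tick 7: [PARSE:P6(v=7,ok=F), VALIDATE:P5(v=6,ok=F), TRANSFORM:P4(v=36,ok=T), EMIT:-] out:P3(v=0); bubbles=1
Tick 8: [PARSE:-, VALIDATE:P6(v=7,ok=F), TRANSFORM:P5(v=0,ok=F), EMIT:P4(v=36,ok=T)] out:-; bubbles=1
Tick 9: [PARSE:-, VALIDATE:-, TRANSFORM:P6(v=0,ok=F), EMIT:P5(v=0,ok=F)] out:P4(v=36); bubbles=2
Tick 10: [PARSE:-, VALIDATE:-, TRANSFORM:-, EMIT:P6(v=0,ok=F)] out:P5(v=0); bubbles=3
Tick 11: [PARSE:-, VALIDATE:-, TRANSFORM:-, EMIT:-] out:P6(v=0); bubbles=4
Total bubble-slots: 20

Answer: 20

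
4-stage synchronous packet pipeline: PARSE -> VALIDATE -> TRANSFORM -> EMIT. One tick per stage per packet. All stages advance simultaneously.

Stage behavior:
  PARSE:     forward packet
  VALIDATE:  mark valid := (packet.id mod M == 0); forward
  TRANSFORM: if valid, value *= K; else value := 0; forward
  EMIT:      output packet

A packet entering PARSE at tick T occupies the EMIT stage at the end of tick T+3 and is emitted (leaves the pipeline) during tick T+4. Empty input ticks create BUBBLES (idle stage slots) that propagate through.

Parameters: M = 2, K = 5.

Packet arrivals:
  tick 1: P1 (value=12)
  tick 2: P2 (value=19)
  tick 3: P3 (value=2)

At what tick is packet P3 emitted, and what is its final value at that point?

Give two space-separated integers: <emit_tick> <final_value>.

Tick 1: [PARSE:P1(v=12,ok=F), VALIDATE:-, TRANSFORM:-, EMIT:-] out:-; in:P1
Tick 2: [PARSE:P2(v=19,ok=F), VALIDATE:P1(v=12,ok=F), TRANSFORM:-, EMIT:-] out:-; in:P2
Tick 3: [PARSE:P3(v=2,ok=F), VALIDATE:P2(v=19,ok=T), TRANSFORM:P1(v=0,ok=F), EMIT:-] out:-; in:P3
Tick 4: [PARSE:-, VALIDATE:P3(v=2,ok=F), TRANSFORM:P2(v=95,ok=T), EMIT:P1(v=0,ok=F)] out:-; in:-
Tick 5: [PARSE:-, VALIDATE:-, TRANSFORM:P3(v=0,ok=F), EMIT:P2(v=95,ok=T)] out:P1(v=0); in:-
Tick 6: [PARSE:-, VALIDATE:-, TRANSFORM:-, EMIT:P3(v=0,ok=F)] out:P2(v=95); in:-
Tick 7: [PARSE:-, VALIDATE:-, TRANSFORM:-, EMIT:-] out:P3(v=0); in:-
P3: arrives tick 3, valid=False (id=3, id%2=1), emit tick 7, final value 0

Answer: 7 0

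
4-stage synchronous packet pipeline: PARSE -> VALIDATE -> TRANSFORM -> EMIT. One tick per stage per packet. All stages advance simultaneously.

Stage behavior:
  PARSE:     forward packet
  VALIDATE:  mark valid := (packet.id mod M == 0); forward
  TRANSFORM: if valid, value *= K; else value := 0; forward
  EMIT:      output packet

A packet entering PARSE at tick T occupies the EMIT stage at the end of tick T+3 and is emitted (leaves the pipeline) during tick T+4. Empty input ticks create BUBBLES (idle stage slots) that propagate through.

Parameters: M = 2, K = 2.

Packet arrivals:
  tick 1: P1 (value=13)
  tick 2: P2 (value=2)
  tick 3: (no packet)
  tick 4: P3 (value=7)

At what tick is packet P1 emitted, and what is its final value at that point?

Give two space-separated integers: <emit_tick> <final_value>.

Answer: 5 0

Derivation:
Tick 1: [PARSE:P1(v=13,ok=F), VALIDATE:-, TRANSFORM:-, EMIT:-] out:-; in:P1
Tick 2: [PARSE:P2(v=2,ok=F), VALIDATE:P1(v=13,ok=F), TRANSFORM:-, EMIT:-] out:-; in:P2
Tick 3: [PARSE:-, VALIDATE:P2(v=2,ok=T), TRANSFORM:P1(v=0,ok=F), EMIT:-] out:-; in:-
Tick 4: [PARSE:P3(v=7,ok=F), VALIDATE:-, TRANSFORM:P2(v=4,ok=T), EMIT:P1(v=0,ok=F)] out:-; in:P3
Tick 5: [PARSE:-, VALIDATE:P3(v=7,ok=F), TRANSFORM:-, EMIT:P2(v=4,ok=T)] out:P1(v=0); in:-
Tick 6: [PARSE:-, VALIDATE:-, TRANSFORM:P3(v=0,ok=F), EMIT:-] out:P2(v=4); in:-
Tick 7: [PARSE:-, VALIDATE:-, TRANSFORM:-, EMIT:P3(v=0,ok=F)] out:-; in:-
Tick 8: [PARSE:-, VALIDATE:-, TRANSFORM:-, EMIT:-] out:P3(v=0); in:-
P1: arrives tick 1, valid=False (id=1, id%2=1), emit tick 5, final value 0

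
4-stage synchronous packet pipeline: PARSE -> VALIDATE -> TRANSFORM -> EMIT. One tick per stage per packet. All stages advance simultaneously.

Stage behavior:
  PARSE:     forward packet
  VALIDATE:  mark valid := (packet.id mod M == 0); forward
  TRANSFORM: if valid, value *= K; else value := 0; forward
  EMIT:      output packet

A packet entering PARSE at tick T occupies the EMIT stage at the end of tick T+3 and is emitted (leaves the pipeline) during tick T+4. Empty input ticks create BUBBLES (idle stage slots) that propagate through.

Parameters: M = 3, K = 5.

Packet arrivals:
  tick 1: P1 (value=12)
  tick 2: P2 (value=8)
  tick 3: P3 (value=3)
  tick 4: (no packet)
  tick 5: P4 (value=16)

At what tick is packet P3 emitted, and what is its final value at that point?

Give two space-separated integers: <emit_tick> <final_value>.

Tick 1: [PARSE:P1(v=12,ok=F), VALIDATE:-, TRANSFORM:-, EMIT:-] out:-; in:P1
Tick 2: [PARSE:P2(v=8,ok=F), VALIDATE:P1(v=12,ok=F), TRANSFORM:-, EMIT:-] out:-; in:P2
Tick 3: [PARSE:P3(v=3,ok=F), VALIDATE:P2(v=8,ok=F), TRANSFORM:P1(v=0,ok=F), EMIT:-] out:-; in:P3
Tick 4: [PARSE:-, VALIDATE:P3(v=3,ok=T), TRANSFORM:P2(v=0,ok=F), EMIT:P1(v=0,ok=F)] out:-; in:-
Tick 5: [PARSE:P4(v=16,ok=F), VALIDATE:-, TRANSFORM:P3(v=15,ok=T), EMIT:P2(v=0,ok=F)] out:P1(v=0); in:P4
Tick 6: [PARSE:-, VALIDATE:P4(v=16,ok=F), TRANSFORM:-, EMIT:P3(v=15,ok=T)] out:P2(v=0); in:-
Tick 7: [PARSE:-, VALIDATE:-, TRANSFORM:P4(v=0,ok=F), EMIT:-] out:P3(v=15); in:-
Tick 8: [PARSE:-, VALIDATE:-, TRANSFORM:-, EMIT:P4(v=0,ok=F)] out:-; in:-
Tick 9: [PARSE:-, VALIDATE:-, TRANSFORM:-, EMIT:-] out:P4(v=0); in:-
P3: arrives tick 3, valid=True (id=3, id%3=0), emit tick 7, final value 15

Answer: 7 15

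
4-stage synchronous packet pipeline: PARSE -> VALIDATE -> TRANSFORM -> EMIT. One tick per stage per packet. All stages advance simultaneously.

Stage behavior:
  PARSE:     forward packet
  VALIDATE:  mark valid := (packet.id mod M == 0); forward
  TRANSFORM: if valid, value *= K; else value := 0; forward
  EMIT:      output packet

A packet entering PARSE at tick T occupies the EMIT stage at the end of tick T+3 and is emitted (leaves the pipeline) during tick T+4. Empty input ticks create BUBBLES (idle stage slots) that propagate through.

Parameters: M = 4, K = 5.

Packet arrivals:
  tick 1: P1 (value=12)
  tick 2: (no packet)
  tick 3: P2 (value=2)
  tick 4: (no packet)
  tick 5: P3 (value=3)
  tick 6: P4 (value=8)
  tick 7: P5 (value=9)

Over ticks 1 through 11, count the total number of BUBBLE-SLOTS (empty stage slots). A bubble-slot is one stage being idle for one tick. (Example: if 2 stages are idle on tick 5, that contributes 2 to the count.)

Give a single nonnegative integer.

Tick 1: [PARSE:P1(v=12,ok=F), VALIDATE:-, TRANSFORM:-, EMIT:-] out:-; bubbles=3
Tick 2: [PARSE:-, VALIDATE:P1(v=12,ok=F), TRANSFORM:-, EMIT:-] out:-; bubbles=3
Tick 3: [PARSE:P2(v=2,ok=F), VALIDATE:-, TRANSFORM:P1(v=0,ok=F), EMIT:-] out:-; bubbles=2
Tick 4: [PARSE:-, VALIDATE:P2(v=2,ok=F), TRANSFORM:-, EMIT:P1(v=0,ok=F)] out:-; bubbles=2
Tick 5: [PARSE:P3(v=3,ok=F), VALIDATE:-, TRANSFORM:P2(v=0,ok=F), EMIT:-] out:P1(v=0); bubbles=2
Tick 6: [PARSE:P4(v=8,ok=F), VALIDATE:P3(v=3,ok=F), TRANSFORM:-, EMIT:P2(v=0,ok=F)] out:-; bubbles=1
Tick 7: [PARSE:P5(v=9,ok=F), VALIDATE:P4(v=8,ok=T), TRANSFORM:P3(v=0,ok=F), EMIT:-] out:P2(v=0); bubbles=1
Tick 8: [PARSE:-, VALIDATE:P5(v=9,ok=F), TRANSFORM:P4(v=40,ok=T), EMIT:P3(v=0,ok=F)] out:-; bubbles=1
Tick 9: [PARSE:-, VALIDATE:-, TRANSFORM:P5(v=0,ok=F), EMIT:P4(v=40,ok=T)] out:P3(v=0); bubbles=2
Tick 10: [PARSE:-, VALIDATE:-, TRANSFORM:-, EMIT:P5(v=0,ok=F)] out:P4(v=40); bubbles=3
Tick 11: [PARSE:-, VALIDATE:-, TRANSFORM:-, EMIT:-] out:P5(v=0); bubbles=4
Total bubble-slots: 24

Answer: 24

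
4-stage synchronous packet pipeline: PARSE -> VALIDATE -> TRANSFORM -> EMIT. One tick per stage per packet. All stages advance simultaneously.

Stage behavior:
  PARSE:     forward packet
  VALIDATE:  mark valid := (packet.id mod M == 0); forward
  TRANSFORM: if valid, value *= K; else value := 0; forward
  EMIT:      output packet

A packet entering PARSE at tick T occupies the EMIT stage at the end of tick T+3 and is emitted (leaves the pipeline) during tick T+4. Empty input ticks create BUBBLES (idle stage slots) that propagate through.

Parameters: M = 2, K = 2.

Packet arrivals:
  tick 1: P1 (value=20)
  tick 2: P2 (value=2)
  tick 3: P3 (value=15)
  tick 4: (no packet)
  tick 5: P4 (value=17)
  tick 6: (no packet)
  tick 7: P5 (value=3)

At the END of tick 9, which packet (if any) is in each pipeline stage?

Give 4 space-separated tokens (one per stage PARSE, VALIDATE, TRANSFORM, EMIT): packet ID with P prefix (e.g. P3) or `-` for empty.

Answer: - - P5 -

Derivation:
Tick 1: [PARSE:P1(v=20,ok=F), VALIDATE:-, TRANSFORM:-, EMIT:-] out:-; in:P1
Tick 2: [PARSE:P2(v=2,ok=F), VALIDATE:P1(v=20,ok=F), TRANSFORM:-, EMIT:-] out:-; in:P2
Tick 3: [PARSE:P3(v=15,ok=F), VALIDATE:P2(v=2,ok=T), TRANSFORM:P1(v=0,ok=F), EMIT:-] out:-; in:P3
Tick 4: [PARSE:-, VALIDATE:P3(v=15,ok=F), TRANSFORM:P2(v=4,ok=T), EMIT:P1(v=0,ok=F)] out:-; in:-
Tick 5: [PARSE:P4(v=17,ok=F), VALIDATE:-, TRANSFORM:P3(v=0,ok=F), EMIT:P2(v=4,ok=T)] out:P1(v=0); in:P4
Tick 6: [PARSE:-, VALIDATE:P4(v=17,ok=T), TRANSFORM:-, EMIT:P3(v=0,ok=F)] out:P2(v=4); in:-
Tick 7: [PARSE:P5(v=3,ok=F), VALIDATE:-, TRANSFORM:P4(v=34,ok=T), EMIT:-] out:P3(v=0); in:P5
Tick 8: [PARSE:-, VALIDATE:P5(v=3,ok=F), TRANSFORM:-, EMIT:P4(v=34,ok=T)] out:-; in:-
Tick 9: [PARSE:-, VALIDATE:-, TRANSFORM:P5(v=0,ok=F), EMIT:-] out:P4(v=34); in:-
At end of tick 9: ['-', '-', 'P5', '-']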